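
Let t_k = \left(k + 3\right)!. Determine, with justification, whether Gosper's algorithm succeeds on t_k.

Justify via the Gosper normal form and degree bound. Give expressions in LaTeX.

No — key equation has no polynomial f.

r(k) = k + 4 after simplifying.
Factor: A=k + 4; B=1; C=1.
Set up (k + 4)·f(k+1) − (1)·f(k) − (1) = 0.
From deg A=1, deg B=0, deg C=0: d=-1.
Bound -1 < 0, so the key equation has no polynomial solution.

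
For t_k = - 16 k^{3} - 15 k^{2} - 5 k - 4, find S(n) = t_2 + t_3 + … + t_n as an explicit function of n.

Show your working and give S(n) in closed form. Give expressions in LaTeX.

Compute t_(k+1)/t_k: get (16*k**3 + 63*k**2 + 83*k + 40)/(16*k**3 + 15*k**2 + 5*k + 4).
Factor: A=1; B=1; C=k**3 + 15*k**2/16 + 5*k/16 + 1/4.
Need (1)·f(k+1) − (1)·f(k) = k**3 + 15*k**2/16 + 5*k/16 + 1/4.
Bound: deg f ≤ 4.
A polynomial solution: f(k) = k*(4*k**3 - 3*k**2 - k + 4)/16.
So s_k = (B(k−1)f/C)·t_k = (k*(4*k**3 - 3*k**2 - k + 4)/(16*k**3 + 15*k**2 + 5*k + 4))·t_k = k*(-4*k**3 + 3*k**2 + k - 4).
Verify: -16*k**3 - 15*k**2 - 5*k - 4 matches t_k.
s_(n+1) = -4*n**4 - 13*n**3 - 14*n**2 - 9*n - 4 and s_(2) = -44, so S(n) = -4*n**4 - 13*n**3 - 14*n**2 - 9*n + 40.

S(n) = - 4 n^{4} - 13 n^{3} - 14 n^{2} - 9 n + 40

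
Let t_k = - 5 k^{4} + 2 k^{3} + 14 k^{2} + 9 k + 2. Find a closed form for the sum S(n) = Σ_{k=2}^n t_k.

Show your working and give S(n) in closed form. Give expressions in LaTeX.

Compute t_(k+1)/t_k: get (5*k**4 + 18*k**3 + 10*k**2 - 23*k - 22)/(5*k**4 - 2*k**3 - 14*k**2 - 9*k - 2).
A = 1, B = 1, C = k**4 - 2*k**3/5 - 14*k**2/5 - 9*k/5 - 2/5.
Set up (1)·f(k+1) − (1)·f(k) − (k**4 - 2*k**3/5 - 14*k**2/5 - 9*k/5 - 2/5) = 0.
Degrees (0,0,4) ⇒ d ≤ 5.
Solving with deg f ≤ 5: f(k) = k**2*(k + 1)*(k**2 - 4*k + 2)/5.
Certificate R = B(k−1)f/C = k**2*(k**2 - 4*k + 2)/(5*k**3 - 7*k**2 - 7*k - 2) gives s_k = k**2*(-k**3 + 3*k**2 + 2*k - 2).
Δs = -5*k**4 + 2*k**3 + 14*k**2 + 9*k + 2, as required.
Σ_(k=2)^n t_k = s_(n+1) − s_(2) = (-n**5 - 2*n**4 + 4*n**3 + 12*n**2 + 9*n + 2) − (24), i.e. -n**5 - 2*n**4 + 4*n**3 + 12*n**2 + 9*n - 22.

S(n) = - n^{5} - 2 n^{4} + 4 n^{3} + 12 n^{2} + 9 n - 22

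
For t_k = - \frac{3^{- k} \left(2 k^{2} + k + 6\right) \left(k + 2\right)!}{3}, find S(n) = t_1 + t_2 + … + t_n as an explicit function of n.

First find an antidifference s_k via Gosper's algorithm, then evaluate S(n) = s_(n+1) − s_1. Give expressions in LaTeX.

S(n) = 2 - \frac{2 \cdot 3^{- n} n \left(n + 3\right)!}{3} - \frac{3^{- n} \left(n + 3\right)!}{3}

The ratio is (k + 3)*(k + 2*(k + 1)**2 + 7)/(3*(2*k**2 + k + 6)).
Take A(k)=k/3 + 1, B(k)=1, C(k)=k**2 + k/2 + 3.
Solve (k/3 + 1)·f(k+1) − (1)·f(k) = k**2 + k/2 + 3.
Degrees (1,0,2) ⇒ d ≤ 1.
Solve for f: f(k) = 3*(2*k - 1)/2 (degree 1 ≤ 1).
Then R = B(k−1)f/C = 3*(2*k - 1)/(2*k**2 + k + 6), so s_k = R(k)·t_k = -(2*k - 1)*factorial(k + 2)/3**k.
Verify: -(2*k**2 + k + 6)*factorial(k + 2)/(3*3**k) matches t_k.
s_(n+1) = -3**(-n - 1)*(2*n + 1)*factorial(n + 3) and s_(1) = -2, so S(n) = 2 - 2*n*factorial(n + 3)/(3*3**n) - factorial(n + 3)/(3*3**n).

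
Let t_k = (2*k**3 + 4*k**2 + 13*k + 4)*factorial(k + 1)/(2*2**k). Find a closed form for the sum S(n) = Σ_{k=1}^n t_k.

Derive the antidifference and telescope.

r(k) = (2*k**4 + 14*k**3 + 47*k**2 + 77*k + 46)/(2*(2*k**3 + 4*k**2 + 13*k + 4)) after simplifying.
Normal form (A,B,C) = (k/2 + 1, 1, k**3 + 2*k**2 + 13*k/2 + 2).
Need (k/2 + 1)·f(k+1) − (1)·f(k) = k**3 + 2*k**2 + 13*k/2 + 2.
Bound: deg f ≤ 2.
A polynomial solution: f(k) = 2*k**2 + 3.
Certificate R = B(k−1)f/C = 2*(2*k**2 + 3)/(2*k**3 + 4*k**2 + 13*k + 4) gives s_k = (2*k**2 + 3)*factorial(k + 1)/2**k.
Δs = (2*k**3 + 4*k**2 + 13*k + 4)*factorial(k + 1)/(2*2**k), as required.
Evaluate: s_(n+1) = 2**(-n - 1)*(2*n**2 + 4*n + 5)*factorial(n + 2); subtract s_(1) = 5 ⇒ S(n) = (-10*2**n + 2*n**4*factorial(n) + 10*n**3*factorial(n) + 21*n**2*factorial(n) + 23*n*factorial(n) + 10*factorial(n))/(2*2**n).

S(n) = (-10*2**n + 2*n**4*factorial(n) + 10*n**3*factorial(n) + 21*n**2*factorial(n) + 23*n*factorial(n) + 10*factorial(n))/(2*2**n)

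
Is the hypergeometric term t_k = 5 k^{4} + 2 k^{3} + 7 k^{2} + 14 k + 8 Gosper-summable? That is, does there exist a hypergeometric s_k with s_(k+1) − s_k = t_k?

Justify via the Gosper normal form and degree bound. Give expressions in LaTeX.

Yes. s_k = k \left(k^{4} - 2 k^{3} + 3 k^{2} + 4 k + 2\right).

The ratio is (5*k**4 + 22*k**3 + 43*k**2 + 54*k + 36)/(5*k**4 + 2*k**3 + 7*k**2 + 14*k + 8).
Take A(k)=1, B(k)=1, C(k)=k**4 + 2*k**3/5 + 7*k**2/5 + 14*k/5 + 8/5.
Key eq: (1)·f(k+1) = (1)·f(k) + (k**4 + 2*k**3/5 + 7*k**2/5 + 14*k/5 + 8/5).
d = 5 from the (0,0,4) case.
Match coefficients ⇒ f(k) = k*(k**4 - 2*k**3 + 3*k**2 + 4*k + 2)/5.
Then R = B(k−1)f/C = k*(k**4 - 2*k**3 + 3*k**2 + 4*k + 2)/(5*k**4 + 2*k**3 + 7*k**2 + 14*k + 8), so s_k = R(k)·t_k = k*(k**4 - 2*k**3 + 3*k**2 + 4*k + 2).
Verify: 5*k**4 + 2*k**3 + 7*k**2 + 14*k + 8 matches t_k.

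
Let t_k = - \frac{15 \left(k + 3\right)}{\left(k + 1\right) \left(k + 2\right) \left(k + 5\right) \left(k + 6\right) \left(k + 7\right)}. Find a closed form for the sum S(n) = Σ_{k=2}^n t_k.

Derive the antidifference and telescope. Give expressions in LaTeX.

S(n) = \frac{5 \left(- n^{3} - 15 n^{2} - 68 n + 84\right)}{168 \left(n^{3} + 15 n^{2} + 68 n + 84\right)}

The ratio is (k + 1)*(k + 4)*(k + 5)/((k + 3)**2*(k + 8)).
Factor: A=k + 1; B=k + 8; C=k**3 + 10*k**2 + 33*k + 36.
Key eq: (k + 1)·f(k+1) = (k + 7)·f(k) + (k**3 + 10*k**2 + 33*k + 36).
Degrees (1,1,3) ⇒ d ≤ 6.
Solve for f: f(k) = k*(k + 2)*(k + 3)*(k + 4)*(k**2 + 12*k + 41)/90 (degree 6 ≤ 6).
R(k) = B(k−1)·f(k)/C(k) = k*(k + 2)*(k + 7)*(k**2 + 12*k + 41)/(90*(k + 3)); s_k = R·t_k = k*(-k**2 - 12*k - 41)/(6*(k**3 + 12*k**2 + 41*k + 30)).
Check: Δs_k = 15*(-k - 3)/(k**5 + 21*k**4 + 163*k**3 + 567*k**2 + 844*k + 420). ✓
Evaluate: s_(n+1) = (-n**3 - 15*n**2 - 68*n - 54)/(6*(n**3 + 15*n**2 + 68*n + 84)); subtract s_(2) = -23/168 ⇒ S(n) = 5*(-n**3 - 15*n**2 - 68*n + 84)/(168*(n**3 + 15*n**2 + 68*n + 84)).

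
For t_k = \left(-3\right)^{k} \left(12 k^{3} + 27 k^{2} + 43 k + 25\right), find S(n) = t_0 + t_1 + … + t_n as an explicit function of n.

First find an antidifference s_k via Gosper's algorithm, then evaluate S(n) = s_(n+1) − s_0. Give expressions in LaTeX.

The ratio is 3*(-12*k**3 - 63*k**2 - 133*k - 107)/(12*k**3 + 27*k**2 + 43*k + 25).
Gosper form: A/B · C(k+1)/C(k) with A=-3, B=1, C=k**3 + 9*k**2/4 + 43*k/12 + 25/12.
Set up (-3)·f(k+1) − (1)·f(k) − (k**3 + 9*k**2/4 + 43*k/12 + 25/12) = 0.
Bound: deg f ≤ 3.
A polynomial solution: f(k) = -(3*k**3 + 4*k + 1)/12.
Then R = B(k−1)f/C = -(3*k**3 + 4*k + 1)/(12*k**3 + 27*k**2 + 43*k + 25), so s_k = R(k)·t_k = (-3)**k*(-3*k**3 - 4*k - 1).
Δs = (-3)**k*(12*k**3 + 27*k**2 + 43*k + 25), as required.
Telescope: S(n) = s_(n+1) − s_(0) = 3*(-3)**n*(3*n**3 + 9*n**2 + 13*n + 8) − (-1) = 9*(-3)**n*n**3 + 27*(-3)**n*n**2 + 39*(-3)**n*n + 24*(-3)**n + 1.

S(n) = 9 \left(-3\right)^{n} n^{3} + 27 \left(-3\right)^{n} n^{2} + 39 \left(-3\right)^{n} n + 24 \left(-3\right)^{n} + 1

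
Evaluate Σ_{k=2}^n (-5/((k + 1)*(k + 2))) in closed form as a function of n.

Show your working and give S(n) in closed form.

r(k) = (k + 1)/(k + 3) after simplifying.
Normal form (A,B,C) = (k + 1, k + 3, 1).
Set up (k + 1)·f(k+1) − (k + 2)·f(k) − (1) = 0.
d = 1 from the (1,1,0) case.
Solve for f: f(k) = k (degree 1 ≤ 1).
R(k) = B(k−1)·f(k)/C(k) = k*(k + 2); s_k = R·t_k = -5*k/(k + 1).
Δs = -5/(k**2 + 3*k + 2), as required.
Telescope: S(n) = s_(n+1) − s_(2) = 5*(-n - 1)/(n + 2) − (-10/3) = 5*(1 - n)/(3*(n + 2)).

S(n) = 5*(1 - n)/(3*(n + 2))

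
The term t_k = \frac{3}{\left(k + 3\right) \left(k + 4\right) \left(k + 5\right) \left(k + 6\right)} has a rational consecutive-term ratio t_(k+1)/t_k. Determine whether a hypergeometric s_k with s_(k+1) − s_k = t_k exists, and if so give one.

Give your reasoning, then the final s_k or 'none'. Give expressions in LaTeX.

Compute t_(k+1)/t_k: get (k + 3)/(k + 7).
Take A(k)=k + 3, B(k)=k + 7, C(k)=1.
Set up (k + 3)·f(k+1) − (k + 6)·f(k) − (1) = 0.
d = 3 from the (1,1,0) case.
Coefficient equations give f(k) = k*(k**2 + 12*k + 47)/180.
Then R = B(k−1)f/C = k*(k + 6)*(k**2 + 12*k + 47)/180, so s_k = R(k)·t_k = k*(k**2 + 12*k + 47)/(60*(k + 3)*(k + 4)*(k + 5)).
Verify: 3/(k**4 + 18*k**3 + 119*k**2 + 342*k + 360) matches t_k.

s_k = \frac{k \left(k^{2} + 12 k + 47\right)}{60 \left(k + 3\right) \left(k + 4\right) \left(k + 5\right)}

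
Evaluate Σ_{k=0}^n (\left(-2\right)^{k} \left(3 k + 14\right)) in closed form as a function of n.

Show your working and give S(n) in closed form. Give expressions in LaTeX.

Step 1: r(k) = 2*(-3*k - 17)/(3*k + 14).
A = -2, B = 1, C = k + 14/3.
Solve (-2)·f(k+1) − (1)·f(k) = k + 14/3.
Degrees (0,0,1) ⇒ d ≤ 1.
Coefficient equations give f(k) = -(k + 4)/3.
Certificate R = B(k−1)f/C = -(k + 4)/(3*k + 14) gives s_k = (-2)**k*(-k - 4).
Check: Δs_k = (-2)**k*(3*k + 14). ✓
s_(n+1) = 2*(-2)**n*(n + 5) and s_(0) = -4, so S(n) = 2*(-2)**n*n + 10*(-2)**n + 4.

S(n) = 2 \left(-2\right)^{n} n + 10 \left(-2\right)^{n} + 4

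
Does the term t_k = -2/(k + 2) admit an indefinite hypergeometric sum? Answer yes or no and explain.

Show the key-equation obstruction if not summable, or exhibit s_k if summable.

The ratio is (k + 2)/(k + 3).
Take A(k)=k + 2, B(k)=k + 3, C(k)=1.
f must satisfy (k + 2)·f(k+1) − (k + 2)·f(k) = 1.
deg f ≤ 0 (via 1,1,0).
Put f(k) = c0: A·f(k+1) − B(k−1)·f(k) − C = -1; need -1 = 0 — inconsistent ⇒ no f, not summable.

No. Not Gosper-summable.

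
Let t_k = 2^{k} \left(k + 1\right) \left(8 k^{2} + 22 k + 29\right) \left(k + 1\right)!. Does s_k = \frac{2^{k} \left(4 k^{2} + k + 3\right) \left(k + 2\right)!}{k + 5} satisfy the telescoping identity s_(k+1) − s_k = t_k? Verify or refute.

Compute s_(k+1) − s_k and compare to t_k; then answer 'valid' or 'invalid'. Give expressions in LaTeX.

s_(k+1) = 2**(k + 1)*(4*k**2 + 9*k + 8)*factorial(k + 3)/(k + 6)
s_(k+1) − s_k = 2**k*(8*k**4 + 78*k**3 + 255*k**2 + 389*k + 222)*factorial(k + 2)/((k + 5)*(k + 6))
(s_(k+1) − s_k) − t_k = -3*2**k*(8*k**4 + 70*k**3 + 197*k**2 + 283*k + 142)*factorial(k + 1)/((k + 5)*(k + 6))

Invalid: residual - \frac{3 \cdot 2^{k} \left(8 k^{4} + 70 k^{3} + 197 k^{2} + 283 k + 142\right) \left(k + 1\right)!}{\left(k + 5\right) \left(k + 6\right)} ≠ 0.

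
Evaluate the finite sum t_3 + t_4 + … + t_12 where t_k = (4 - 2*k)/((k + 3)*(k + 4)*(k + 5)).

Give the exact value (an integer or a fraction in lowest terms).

Ratio r(k) = (k - 1)*(k + 3)/((k - 2)*(k + 6)).
Gosper form: A/B · C(k+1)/C(k) with A=k + 3, B=k + 6, C=k - 2.
Need (k + 3)·f(k+1) − (k + 5)·f(k) = k - 2.
Bound: deg f ≤ 2.
Match coefficients ⇒ f(k) = k*(k - 17)/24.
Get s_k = R·t_k = -k*(k - 17)/(12*(k + 3)*(k + 4)) with R(k) = B(k−1)f(k)/C(k) = k*(k - 17)*(k + 5)/(24*(k - 2)).
Check: Δs_k = 2*(2 - k)/(k**3 + 12*k**2 + 47*k + 60). ✓
Sum = s_(13) − s_(3); s_(13) = 13/816, s_(3) = 1/12 ⇒ -55/816.

Σ = -55/816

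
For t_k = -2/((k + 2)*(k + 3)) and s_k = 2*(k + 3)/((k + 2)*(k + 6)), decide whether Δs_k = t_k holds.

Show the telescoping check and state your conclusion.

Invalid: residual 6*(2*k + 9)/(k**4 + 18*k**3 + 113*k**2 + 288*k + 252) ≠ 0.

s_(k+1) = 2*(k + 4)/((k + 3)*(k + 7))
s_(k+1) − s_k = 2*(-k**2 - 7*k - 15)/(k**4 + 18*k**3 + 113*k**2 + 288*k + 252)
(s_(k+1) − s_k) − t_k = 6*(2*k + 9)/(k**4 + 18*k**3 + 113*k**2 + 288*k + 252)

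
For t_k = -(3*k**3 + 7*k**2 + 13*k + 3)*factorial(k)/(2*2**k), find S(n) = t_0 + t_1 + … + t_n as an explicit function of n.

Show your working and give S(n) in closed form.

S(n) = 2**(-n - 1)*(2**(n + 3) - 3*n**3*factorial(n) - 13*n**2*factorial(n) - 21*n*factorial(n) - 11*factorial(n))

The ratio is (3*k**4 + 19*k**3 + 52*k**2 + 62*k + 26)/(2*(3*k**3 + 7*k**2 + 13*k + 3)).
Factor: A=k/2 + 1/2; B=1; C=k**3 + 7*k**2/3 + 13*k/3 + 1.
Set up (k/2 + 1/2)·f(k+1) − (1)·f(k) − (k**3 + 7*k**2/3 + 13*k/3 + 1) = 0.
deg f ≤ 2 (via 1,0,3).
Match coefficients ⇒ f(k) = 2*(3*k**2 + 4*k + 4)/3.
So s_k = (B(k−1)f/C)·t_k = (2*(3*k**2 + 4*k + 4)/(3*k**3 + 7*k**2 + 13*k + 3))·t_k = -(3*k**2 + 4*k + 4)*factorial(k)/2**k.
Verify: -(3*k**3 + 7*k**2 + 13*k + 3)*factorial(k)/(2*2**k) matches t_k.
Σ_(k=0)^n t_k = s_(n+1) − s_(0) = (-2**(-n - 1)*(3*n**2 + 10*n + 11)*factorial(n + 1)) − (-4), i.e. 2**(-n - 1)*(2**(n + 3) - 3*n**3*factorial(n) - 13*n**2*factorial(n) - 21*n*factorial(n) - 11*factorial(n)).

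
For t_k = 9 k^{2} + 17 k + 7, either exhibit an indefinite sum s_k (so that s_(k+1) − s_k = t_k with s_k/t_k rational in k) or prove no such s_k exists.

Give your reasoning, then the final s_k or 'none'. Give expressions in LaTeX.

s_k = k^{2} \left(3 k + 4\right)

The ratio is (9*k**2 + 35*k + 33)/(9*k**2 + 17*k + 7).
Gosper form: A/B · C(k+1)/C(k) with A=1, B=1, C=k**2 + 17*k/9 + 7/9.
Set up (1)·f(k+1) − (1)·f(k) − (k**2 + 17*k/9 + 7/9) = 0.
Degrees (0,0,2) ⇒ d ≤ 3.
Match coefficients ⇒ f(k) = k**2*(3*k + 4)/9.
Then R = B(k−1)f/C = k**2*(3*k + 4)/(9*k**2 + 17*k + 7), so s_k = R(k)·t_k = k**2*(3*k + 4).
Verify: 9*k**2 + 17*k + 7 matches t_k.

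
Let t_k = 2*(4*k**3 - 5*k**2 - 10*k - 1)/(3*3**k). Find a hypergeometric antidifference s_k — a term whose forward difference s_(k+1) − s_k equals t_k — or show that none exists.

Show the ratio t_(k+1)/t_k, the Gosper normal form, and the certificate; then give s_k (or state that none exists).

s_k = k*(-4*k**2 - k + 3)/3**k

The ratio is (4*k**3 + 7*k**2 - 8*k - 12)/(3*(4*k**3 - 5*k**2 - 10*k - 1)).
Take A(k)=1/3, B(k)=1, C(k)=k**3 - 5*k**2/4 - 5*k/2 - 1/4.
f must satisfy (1/3)·f(k+1) − (1)·f(k) = k**3 - 5*k**2/4 - 5*k/2 - 1/4.
deg f ≤ 3 (via 0,0,3).
Match coefficients ⇒ f(k) = -3*k*(k + 1)*(4*k - 3)/8.
Get s_k = R·t_k = k*(-4*k**2 - k + 3)/3**k with R(k) = B(k−1)f(k)/C(k) = -3*k*(4*k - 3)/(2*(4*k**2 - 9*k - 1)).
s_(k+1) − s_k = 2*(4*k**3 - 5*k**2 - 10*k - 1)/(3*3**k) = t_k.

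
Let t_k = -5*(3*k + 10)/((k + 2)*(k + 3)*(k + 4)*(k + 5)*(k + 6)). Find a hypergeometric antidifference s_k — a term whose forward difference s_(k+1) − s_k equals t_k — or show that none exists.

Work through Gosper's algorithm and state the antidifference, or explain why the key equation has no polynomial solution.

t_(k+1)/t_k = (k + 2)*(3*k + 13)/((k + 7)*(3*k + 10)).
Normal form (A,B,C) = (k + 2, k + 7, k + 10/3).
Set up (k + 2)·f(k+1) − (k + 6)·f(k) − (k + 10/3) = 0.
deg f ≤ 4 (via 1,1,1).
Match coefficients ⇒ f(k) = k*(k + 3)*(k**2 + 11*k + 38)/120.
So s_k = (B(k−1)f/C)·t_k = (k*(k + 3)*(k + 6)*(k**2 + 11*k + 38)/(40*(3*k + 10)))·t_k = k*(-k**2 - 11*k - 38)/(8*(k**3 + 11*k**2 + 38*k + 40)).
Check: Δs_k = 5*(-3*k - 10)/(k**5 + 20*k**4 + 155*k**3 + 580*k**2 + 1044*k + 720). ✓

s_k = k*(-k**2 - 11*k - 38)/(8*(k**3 + 11*k**2 + 38*k + 40))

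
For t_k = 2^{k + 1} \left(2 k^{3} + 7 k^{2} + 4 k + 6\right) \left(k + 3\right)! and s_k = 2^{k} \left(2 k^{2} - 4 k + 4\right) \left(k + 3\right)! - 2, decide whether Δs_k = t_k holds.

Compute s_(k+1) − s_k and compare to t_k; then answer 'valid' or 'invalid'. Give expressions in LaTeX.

valid; difference matches t_k

s_(k+1) = -2**(k + 1)*(4*k - 2*(k + 1)**2)*factorial(k + 4) - 2
s_(k+1) − s_k = 2**(k + 1)*(2*k**3 + 7*k**2 + 4*k + 6)*factorial(k + 3)
(s_(k+1) − s_k) − t_k = 0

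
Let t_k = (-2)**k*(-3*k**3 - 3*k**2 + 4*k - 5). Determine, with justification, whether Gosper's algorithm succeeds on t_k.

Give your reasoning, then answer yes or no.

Yes. s_k = (-2)**k*(k**3 - k**2 - 2*k + 3).

t_(k+1)/t_k = 2*(-3*k**3 - 12*k**2 - 11*k - 7)/(3*k**3 + 3*k**2 - 4*k + 5).
Take A(k)=-2, B(k)=1, C(k)=k**3 + k**2 - 4*k/3 + 5/3.
Solve (-2)·f(k+1) − (1)·f(k) = k**3 + k**2 - 4*k/3 + 5/3.
deg f ≤ 3 (via 0,0,3).
Solving with deg f ≤ 3: f(k) = -(k**3 - k**2 - 2*k + 3)/3.
Then R = B(k−1)f/C = -(k**3 - k**2 - 2*k + 3)/(3*k**3 + 3*k**2 - 4*k + 5), so s_k = R(k)·t_k = (-2)**k*(k**3 - k**2 - 2*k + 3).
Verify: (-2)**k*(-3*k**3 - 3*k**2 + 4*k - 5) matches t_k.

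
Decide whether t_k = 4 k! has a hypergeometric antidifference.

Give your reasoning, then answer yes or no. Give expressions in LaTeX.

No — t_k has no hypergeometric antidifference.

Ratio r(k) = k + 1.
Take A(k)=k + 1, B(k)=1, C(k)=1.
f must satisfy (k + 1)·f(k+1) − (1)·f(k) = 1.
deg f ≤ -1 (via 1,0,0).
deg f ≤ -1 is impossible — no certificate.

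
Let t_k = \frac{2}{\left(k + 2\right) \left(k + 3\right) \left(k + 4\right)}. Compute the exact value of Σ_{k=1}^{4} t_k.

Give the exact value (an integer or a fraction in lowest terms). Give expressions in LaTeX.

Σ = 11/168

Step 1: r(k) = (k + 2)/(k + 5).
So A=k + 2 and B=k + 5, with C=1.
f must satisfy (k + 2)·f(k+1) − (k + 4)·f(k) = 1.
d = 2 from the (1,1,0) case.
Match coefficients ⇒ f(k) = k*(k + 5)/12.
R(k) = B(k−1)·f(k)/C(k) = k*(k + 4)*(k + 5)/12; s_k = R·t_k = k*(k + 5)/(6*(k + 2)*(k + 3)).
s_(k+1) − s_k = 2/(k**3 + 9*k**2 + 26*k + 24) = t_k.
Telescoping: Σ = s_(5) − s_(1) = 25/168 − (1/12) = 11/168.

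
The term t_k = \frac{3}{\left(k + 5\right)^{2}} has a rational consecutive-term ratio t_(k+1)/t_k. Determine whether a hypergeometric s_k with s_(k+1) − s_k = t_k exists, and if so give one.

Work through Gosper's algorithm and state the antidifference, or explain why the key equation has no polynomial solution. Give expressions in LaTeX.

none (Gosper's algorithm certifies no s_k)

Ratio r(k) = (k + 5)**2/(k + 6)**2.
A = k**2 + 10*k + 25, B = k**2 + 12*k + 36, C = 1.
Key eq: (k**2 + 10*k + 25)·f(k+1) = (k**2 + 10*k + 25)·f(k) + (1).
From deg A=2, deg B=2, deg C=0: d=0.
Generic f = c0 gives residual -1; -1 = 0 cannot hold, so t_k is not Gosper-summable.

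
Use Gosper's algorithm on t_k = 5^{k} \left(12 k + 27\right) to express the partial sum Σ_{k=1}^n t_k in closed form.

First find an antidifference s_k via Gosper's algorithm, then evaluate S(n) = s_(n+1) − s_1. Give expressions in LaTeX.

Compute t_(k+1)/t_k: get 5*(4*k + 13)/(4*k + 9).
Take A(k)=5, B(k)=1, C(k)=k + 9/4.
Key eq: (5)·f(k+1) = (1)·f(k) + (k + 9/4).
Bound: deg f ≤ 1.
Match coefficients ⇒ f(k) = (k + 1)/4.
Get s_k = R·t_k = 3*5**k*(k + 1) with R(k) = B(k−1)f(k)/C(k) = (k + 1)/(4*k + 9).
Δs = 5**k*(12*k + 27), as required.
s_(n+1) = 15*5**n*(n + 2) and s_(1) = 30, so S(n) = 15*5**n*n + 30*5**n - 30.

S(n) = 15 \cdot 5^{n} n + 30 \cdot 5^{n} - 30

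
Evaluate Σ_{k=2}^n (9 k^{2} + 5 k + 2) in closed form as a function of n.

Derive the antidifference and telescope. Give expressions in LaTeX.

S(n) = 3 n^{3} + 7 n^{2} + 6 n - 16

Compute t_(k+1)/t_k: get (9*k**2 + 23*k + 16)/(9*k**2 + 5*k + 2).
So A=1 and B=1, with C=k**2 + 5*k/9 + 2/9.
Need (1)·f(k+1) − (1)·f(k) = k**2 + 5*k/9 + 2/9.
Degrees (0,0,2) ⇒ d ≤ 3.
Coefficient equations give f(k) = k*(3*k**2 - 2*k + 1)/9.
R(k) = B(k−1)·f(k)/C(k) = k*(3*k**2 - 2*k + 1)/(9*k**2 + 5*k + 2); s_k = R·t_k = k*(3*k**2 - 2*k + 1).
s_(k+1) − s_k = 9*k**2 + 5*k + 2 = t_k.
Telescope: S(n) = s_(n+1) − s_(2) = 3*n**3 + 7*n**2 + 6*n + 2 − (18) = 3*n**3 + 7*n**2 + 6*n - 16.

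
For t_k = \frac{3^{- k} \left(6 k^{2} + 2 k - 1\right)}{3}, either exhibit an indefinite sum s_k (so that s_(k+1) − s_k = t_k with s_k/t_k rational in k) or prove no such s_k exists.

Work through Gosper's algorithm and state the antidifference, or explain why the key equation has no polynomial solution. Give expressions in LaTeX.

s_k = 3^{- k} \left(- 3 k^{2} - 4 k - 3\right)

r(k) = (6*k**2 + 14*k + 7)/(3*(6*k**2 + 2*k - 1)) after simplifying.
So A=1/3 and B=1, with C=k**2 + k/3 - 1/6.
Set up (1/3)·f(k+1) − (1)·f(k) − (k**2 + k/3 - 1/6) = 0.
deg f ≤ 2 (via 0,0,2).
Solving with deg f ≤ 2: f(k) = -(3*k**2 + 4*k + 3)/2.
So s_k = (B(k−1)f/C)·t_k = (-3*(3*k**2 + 4*k + 3)/(6*k**2 + 2*k - 1))·t_k = (-3*k**2 - 4*k - 3)/3**k.
s_(k+1) − s_k = (6*k**2 + 2*k - 1)/(3*3**k) = t_k.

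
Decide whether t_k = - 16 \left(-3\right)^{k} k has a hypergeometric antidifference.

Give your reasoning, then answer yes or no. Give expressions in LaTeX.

r(k) = -3 - 3/k after simplifying.
So A=-3 and B=1, with C=k.
Need (-3)·f(k+1) − (1)·f(k) = k.
Degrees (0,0,1) ⇒ d ≤ 1.
Solving with deg f ≤ 1: f(k) = -(4*k - 3)/16.
Then R = B(k−1)f/C = -(4*k - 3)/(16*k), so s_k = R(k)·t_k = (-3)**k*(4*k - 3).
s_(k+1) − s_k = -16*(-3)**k*k = t_k.

Yes. s_k = \left(-3\right)^{k} \left(4 k - 3\right).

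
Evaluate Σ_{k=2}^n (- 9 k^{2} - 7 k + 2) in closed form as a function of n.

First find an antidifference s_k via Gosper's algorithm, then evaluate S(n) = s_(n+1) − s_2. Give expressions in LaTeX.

S(n) = - 3 n^{3} - 8 n^{2} - 3 n + 14

Step 1: r(k) = (9*k**2 + 25*k + 14)/(9*k**2 + 7*k - 2).
A = 1, B = 1, C = k**2 + 7*k/9 - 2/9.
Set up (1)·f(k+1) − (1)·f(k) − (k**2 + 7*k/9 - 2/9) = 0.
deg f ≤ 3 (via 0,0,2).
Match coefficients ⇒ f(k) = k*(k + 1)*(3*k - 4)/9.
R(k) = B(k−1)·f(k)/C(k) = k*(3*k - 4)/(9*k - 2); s_k = R·t_k = k*(-3*k**2 + k + 4).
Δs = -9*k**2 - 7*k + 2, as required.
Σ_(k=2)^n t_k = s_(n+1) − s_(2) = (-3*n**3 - 8*n**2 - 3*n + 2) − (-12), i.e. -3*n**3 - 8*n**2 - 3*n + 14.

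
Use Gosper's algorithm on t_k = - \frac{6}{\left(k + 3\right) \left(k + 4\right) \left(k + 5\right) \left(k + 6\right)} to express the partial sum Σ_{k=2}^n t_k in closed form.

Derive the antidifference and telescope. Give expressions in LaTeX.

S(n) = \frac{- n^{3} - 15 n^{2} - 74 n + 90}{105 \left(n^{3} + 15 n^{2} + 74 n + 120\right)}

Ratio r(k) = (k + 3)/(k + 7).
So A=k + 3 and B=k + 7, with C=1.
Need (k + 3)·f(k+1) − (k + 6)·f(k) = 1.
deg f ≤ 3 (via 1,1,0).
Solve for f: f(k) = k*(k**2 + 12*k + 47)/180 (degree 3 ≤ 3).
R(k) = B(k−1)·f(k)/C(k) = k*(k + 6)*(k**2 + 12*k + 47)/180; s_k = R·t_k = k*(-k**2 - 12*k - 47)/(30*(k + 3)*(k + 4)*(k + 5)).
Check: Δs_k = -6/(k**4 + 18*k**3 + 119*k**2 + 342*k + 360). ✓
Σ_(k=2)^n t_k = s_(n+1) − s_(2) = ((-n**3 - 15*n**2 - 74*n - 60)/(30*(n**3 + 15*n**2 + 74*n + 120))) − (-1/42), i.e. (-n**3 - 15*n**2 - 74*n + 90)/(105*(n**3 + 15*n**2 + 74*n + 120)).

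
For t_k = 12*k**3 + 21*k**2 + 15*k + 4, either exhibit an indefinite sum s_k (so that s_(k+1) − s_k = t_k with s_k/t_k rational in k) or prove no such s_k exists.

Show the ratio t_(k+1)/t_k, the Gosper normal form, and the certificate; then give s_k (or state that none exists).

s_k = k**3*(3*k + 1)

Ratio r(k) = (12*k**3 + 57*k**2 + 93*k + 52)/(12*k**3 + 21*k**2 + 15*k + 4).
Normal form (A,B,C) = (1, 1, k**3 + 7*k**2/4 + 5*k/4 + 1/3).
Solve (1)·f(k+1) − (1)·f(k) = k**3 + 7*k**2/4 + 5*k/4 + 1/3.
deg f ≤ 4 (via 0,0,3).
Match coefficients ⇒ f(k) = k**3*(3*k + 1)/12.
Get s_k = R·t_k = k**3*(3*k + 1) with R(k) = B(k−1)f(k)/C(k) = k**3*(3*k + 1)/(12*k**3 + 21*k**2 + 15*k + 4).
Check: Δs_k = 12*k**3 + 21*k**2 + 15*k + 4. ✓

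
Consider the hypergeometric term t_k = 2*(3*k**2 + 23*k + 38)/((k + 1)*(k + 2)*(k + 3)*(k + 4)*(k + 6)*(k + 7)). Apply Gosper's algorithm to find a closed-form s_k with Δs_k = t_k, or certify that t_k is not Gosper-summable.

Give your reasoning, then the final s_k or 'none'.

Step 1: r(k) = (k + 1)*(k + 6)*(23*k + 3*(k + 1)**2 + 61)/((k + 5)*(k + 8)*(3*k**2 + 23*k + 38)).
A = k + 1, B = k + 8, C = k**3 + 38*k**2/3 + 51*k + 190/3.
Need (k + 1)·f(k+1) − (k + 7)·f(k) = k**3 + 38*k**2/3 + 51*k + 190/3.
Degrees (1,1,3) ⇒ d ≤ 6.
A polynomial solution: f(k) = k*(k + 2)*(k + 4)*(k + 5)*(k**2 + 10*k + 27)/54.
So s_k = (B(k−1)f/C)·t_k = (k*(k + 2)*(k + 4)*(k + 7)*(k**2 + 10*k + 27)/(18*(3*k**2 + 23*k + 38)))·t_k = k*(k**2 + 10*k + 27)/(9*(k**3 + 10*k**2 + 27*k + 18)).
Check: Δs_k = 2*(3*k**2 + 23*k + 38)/(k**6 + 23*k**5 + 207*k**4 + 925*k**3 + 2144*k**2 + 2412*k + 1008). ✓

s_k = k*(k**2 + 10*k + 27)/(9*(k**3 + 10*k**2 + 27*k + 18))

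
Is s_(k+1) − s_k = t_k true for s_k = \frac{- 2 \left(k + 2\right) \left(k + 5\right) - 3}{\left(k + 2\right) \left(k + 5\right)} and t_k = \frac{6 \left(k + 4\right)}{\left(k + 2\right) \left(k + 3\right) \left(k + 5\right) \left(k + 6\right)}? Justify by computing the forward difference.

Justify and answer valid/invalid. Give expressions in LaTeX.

s_(k+1) = (-2*(k + 3)*(k + 6) - 3)/((k + 3)*(k + 6))
s_(k+1) − s_k = 6*(k + 4)/(k**4 + 16*k**3 + 91*k**2 + 216*k + 180)
(s_(k+1) − s_k) − t_k = 0

valid; difference matches t_k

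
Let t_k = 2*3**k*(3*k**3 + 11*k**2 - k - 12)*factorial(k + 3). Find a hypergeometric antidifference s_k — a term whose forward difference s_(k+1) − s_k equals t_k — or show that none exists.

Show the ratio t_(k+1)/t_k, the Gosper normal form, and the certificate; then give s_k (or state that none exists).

r(k) = 3*(3*k**4 + 32*k**3 + 110*k**2 + 121*k + 4)/(3*k**3 + 11*k**2 - k - 12) after simplifying.
Take A(k)=3*k + 12, B(k)=1, C(k)=k**3 + 11*k**2/3 - k/3 - 4.
f must satisfy (3*k + 12)·f(k+1) − (1)·f(k) = k**3 + 11*k**2/3 - k/3 - 4.
Bound: deg f ≤ 2.
Solve for f: f(k) = k*(k - 2)/3 (degree 2 ≤ 2).
Get s_k = R·t_k = 2*3**k*k*(k - 2)*factorial(k + 3) with R(k) = B(k−1)f(k)/C(k) = k*(k - 2)/(3*k**3 + 11*k**2 - k - 12).
Verify: 2*3**k*(3*k**3 + 11*k**2 - k - 12)*factorial(k + 3) matches t_k.

s_k = 2*3**k*k*(k - 2)*factorial(k + 3)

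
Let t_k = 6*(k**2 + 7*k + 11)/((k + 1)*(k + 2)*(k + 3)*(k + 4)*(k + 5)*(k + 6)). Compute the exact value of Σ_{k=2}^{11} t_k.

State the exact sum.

Σ = 428/23205

t_(k+1)/t_k = (k + 1)*(7*k + (k + 1)**2 + 18)/((k + 7)*(k**2 + 7*k + 11)).
Normal form (A,B,C) = (k + 1, k + 7, k**2 + 7*k + 11).
Key eq: (k + 1)·f(k+1) = (k + 6)·f(k) + (k**2 + 7*k + 11).
deg f ≤ 5 (via 1,1,2).
Solve for f: f(k) = k*(k + 2)*(k + 4)*(k**2 + 9*k + 23)/45 (degree 5 ≤ 5).
R(k) = B(k−1)·f(k)/C(k) = k*(k + 2)*(k + 4)*(k + 6)*(k**2 + 9*k + 23)/(45*(k**2 + 7*k + 11)); s_k = R·t_k = 2*k*(k**2 + 9*k + 23)/(15*(k**3 + 9*k**2 + 23*k + 15)).
Verify: 6*(k**2 + 7*k + 11)/(k**6 + 21*k**5 + 175*k**4 + 735*k**3 + 1624*k**2 + 1764*k + 720) matches t_k.
Evaluate s at k=12 and k=2: 88/663 and 4/35; difference 428/23205.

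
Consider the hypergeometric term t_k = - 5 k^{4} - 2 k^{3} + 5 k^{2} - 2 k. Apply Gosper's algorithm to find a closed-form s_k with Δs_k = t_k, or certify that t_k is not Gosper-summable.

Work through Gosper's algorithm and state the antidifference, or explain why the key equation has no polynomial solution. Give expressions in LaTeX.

Ratio r(k) = (5*k**4 + 22*k**3 + 31*k**2 + 18*k + 4)/(k*(5*k**3 + 2*k**2 - 5*k + 2)).
Gosper form: A/B · C(k+1)/C(k) with A=1, B=1, C=k**4 + 2*k**3/5 - k**2 + 2*k/5.
Key eq: (1)·f(k+1) = (1)·f(k) + (k**4 + 2*k**3/5 - k**2 + 2*k/5).
Bound: deg f ≤ 5.
Coefficient equations give f(k) = k*(k - 1)**2*(k**2 - 2)/5.
Get s_k = R·t_k = k*(-k**4 + 2*k**3 + k**2 - 4*k + 2) with R(k) = B(k−1)f(k)/C(k) = (k - 1)**2*(k**2 - 2)/(5*k**3 + 2*k**2 - 5*k + 2).
s_(k+1) − s_k = k*(-5*k**3 - 2*k**2 + 5*k - 2) = t_k.

s_k = k \left(- k^{4} + 2 k^{3} + k^{2} - 4 k + 2\right)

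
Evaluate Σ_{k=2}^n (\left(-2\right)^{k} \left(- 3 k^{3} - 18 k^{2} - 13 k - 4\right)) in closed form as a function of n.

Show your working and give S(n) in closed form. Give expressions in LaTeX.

S(n) = - 2 \left(-2\right)^{n} n^{3} - 14 \left(-2\right)^{n} n^{2} - 16 \left(-2\right)^{n} n - 4 \left(-2\right)^{n} - 72

The ratio is 2*(-3*k**3 - 27*k**2 - 58*k - 38)/(3*k**3 + 18*k**2 + 13*k + 4).
So A=-2 and B=1, with C=k**3 + 6*k**2 + 13*k/3 + 4/3.
Key eq: (-2)·f(k+1) = (1)·f(k) + (k**3 + 6*k**2 + 13*k/3 + 4/3).
d = 3 from the (0,0,3) case.
A polynomial solution: f(k) = -k*(k**2 + 4*k - 3)/3.
Get s_k = R·t_k = (-2)**k*k*(k**2 + 4*k - 3) with R(k) = B(k−1)f(k)/C(k) = -k*(k**2 + 4*k - 3)/(3*k**3 + 18*k**2 + 13*k + 4).
s_(k+1) − s_k = (-2)**k*(-3*k**3 - 18*k**2 - 13*k - 4) = t_k.
Evaluate: s_(n+1) = (-2)**(n + 1)*(n**3 + 7*n**2 + 8*n + 2); subtract s_(2) = 72 ⇒ S(n) = -2*(-2)**n*n**3 - 14*(-2)**n*n**2 - 16*(-2)**n*n - 4*(-2)**n - 72.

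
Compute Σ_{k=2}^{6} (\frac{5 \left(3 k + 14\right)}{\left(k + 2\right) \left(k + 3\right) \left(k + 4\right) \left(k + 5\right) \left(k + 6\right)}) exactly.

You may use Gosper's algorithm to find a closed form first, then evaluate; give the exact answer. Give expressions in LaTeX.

The ratio is (k + 2)*(3*k + 17)/((k + 7)*(3*k + 14)).
Gosper form: A/B · C(k+1)/C(k) with A=k + 2, B=k + 7, C=k + 14/3.
f must satisfy (k + 2)·f(k+1) − (k + 6)·f(k) = k + 14/3.
d = 4 from the (1,1,1) case.
Solving with deg f ≤ 4: f(k) = k*(k + 4)*(k**2 + 10*k + 31)/90.
Then R = B(k−1)f/C = k*(k + 4)*(k + 6)*(k**2 + 10*k + 31)/(30*(3*k + 14)), so s_k = R(k)·t_k = k*(k**2 + 10*k + 31)/(6*(k**3 + 10*k**2 + 31*k + 30)).
s_(k+1) − s_k = 5*(3*k + 14)/(k**5 + 20*k**4 + 155*k**3 + 580*k**2 + 1044*k + 720) = t_k.
Evaluate s at k=7 and k=2: 35/216 and 11/84; difference 47/1512.

Σ = 47/1512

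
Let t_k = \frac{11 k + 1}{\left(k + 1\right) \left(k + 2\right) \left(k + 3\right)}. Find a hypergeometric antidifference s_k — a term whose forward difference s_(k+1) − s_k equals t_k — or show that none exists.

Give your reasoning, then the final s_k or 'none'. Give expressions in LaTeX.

t_(k+1)/t_k = (k + 1)*(11*k + 12)/((k + 4)*(11*k + 1)).
So A=k + 1 and B=k + 4, with C=k + 1/11.
f must satisfy (k + 1)·f(k+1) − (k + 3)·f(k) = k + 1/11.
From deg A=1, deg B=1, deg C=1: d=2.
Coefficient equations give f(k) = k*(3*k - 2)/11.
R(k) = B(k−1)·f(k)/C(k) = k*(k + 3)*(3*k - 2)/(11*k + 1); s_k = R·t_k = k*(3*k - 2)/((k + 1)*(k + 2)).
Δs = (11*k + 1)/(k**3 + 6*k**2 + 11*k + 6), as required.

s_k = \frac{k \left(3 k - 2\right)}{\left(k + 1\right) \left(k + 2\right)}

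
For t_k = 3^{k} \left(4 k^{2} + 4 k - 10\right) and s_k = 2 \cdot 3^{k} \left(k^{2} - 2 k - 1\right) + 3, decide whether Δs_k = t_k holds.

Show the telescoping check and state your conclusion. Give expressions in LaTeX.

Valid — Δs_k = t_k.

s_(k+1) = 6*3**k*k**2 - 12*3**k + 3
s_(k+1) − s_k = 3**k*(4*k**2 + 4*k - 10)
(s_(k+1) − s_k) − t_k = 0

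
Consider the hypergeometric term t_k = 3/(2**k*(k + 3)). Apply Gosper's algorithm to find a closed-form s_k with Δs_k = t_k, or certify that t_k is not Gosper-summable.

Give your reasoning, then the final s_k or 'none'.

The ratio is (k + 3)/(2*(k + 4)).
Normal form (A,B,C) = (k/2 + 3/2, k + 4, 1).
Set up (k/2 + 3/2)·f(k+1) − (k + 3)·f(k) − (1) = 0.
deg f ≤ -1 (via 1,1,0).
d = -1 < 0 ⇒ no nonzero polynomial f; not summable.

not Gosper-summable; s_k does not exist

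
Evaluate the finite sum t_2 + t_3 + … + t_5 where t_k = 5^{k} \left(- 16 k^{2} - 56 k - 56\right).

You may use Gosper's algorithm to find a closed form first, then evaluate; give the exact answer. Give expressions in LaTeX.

Σ = -2686800

The ratio is 5*(2*k**2 + 11*k + 16)/(2*k**2 + 7*k + 7).
A = 5, B = 1, C = k**2 + 7*k/2 + 7/2.
Need (5)·f(k+1) − (1)·f(k) = k**2 + 7*k/2 + 7/2.
From deg A=0, deg B=0, deg C=2: d=2.
A polynomial solution: f(k) = (k**2 + k + 1)/4.
R(k) = B(k−1)·f(k)/C(k) = (k**2 + k + 1)/(2*(2*k**2 + 7*k + 7)); s_k = R·t_k = -4*5**k*(k**2 + k + 1).
Δs = 5**k*(-16*k**2 - 56*k - 56), as required.
Σ_(k=2)^(5) t_k = s_(6) − s_(2) = -2687500 − (-700) = -2686800.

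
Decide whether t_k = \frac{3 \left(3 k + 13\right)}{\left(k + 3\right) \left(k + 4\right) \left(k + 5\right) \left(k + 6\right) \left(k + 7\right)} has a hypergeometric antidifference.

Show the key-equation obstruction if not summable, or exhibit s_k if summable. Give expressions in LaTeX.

Compute t_(k+1)/t_k: get (k + 3)*(3*k + 16)/((k + 8)*(3*k + 13)).
Take A(k)=k + 3, B(k)=k + 8, C(k)=k + 13/3.
Key eq: (k + 3)·f(k+1) = (k + 7)·f(k) + (k + 13/3).
deg f ≤ 4 (via 1,1,1).
A polynomial solution: f(k) = k*(k + 4)*(k**2 + 14*k + 63)/270.
Then R = B(k−1)f/C = k*(k + 4)*(k + 7)*(k**2 + 14*k + 63)/(90*(3*k + 13)), so s_k = R(k)·t_k = k*(k**2 + 14*k + 63)/(30*(k**3 + 14*k**2 + 63*k + 90)).
Verify: 3*(3*k + 13)/(k**5 + 25*k**4 + 245*k**3 + 1175*k**2 + 2754*k + 2520) matches t_k.

Yes. s_k = \frac{k \left(k^{2} + 14 k + 63\right)}{30 \left(k^{3} + 14 k^{2} + 63 k + 90\right)}.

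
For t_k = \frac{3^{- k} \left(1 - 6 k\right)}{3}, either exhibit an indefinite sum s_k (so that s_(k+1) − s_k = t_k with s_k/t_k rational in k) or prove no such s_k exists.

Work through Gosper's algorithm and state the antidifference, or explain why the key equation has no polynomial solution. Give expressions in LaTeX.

s_k = 3^{- k} \left(3 k + 1\right)

t_(k+1)/t_k = (6*k + 5)/(3*(6*k - 1)).
Normal form (A,B,C) = (1/3, 1, k - 1/6).
f must satisfy (1/3)·f(k+1) − (1)·f(k) = k - 1/6.
Bound: deg f ≤ 1.
Solve for f: f(k) = -(3*k + 1)/2 (degree 1 ≤ 1).
So s_k = (B(k−1)f/C)·t_k = (-3*(3*k + 1)/(6*k - 1))·t_k = (3*k + 1)/3**k.
Check: Δs_k = (1 - 6*k)/(3*3**k). ✓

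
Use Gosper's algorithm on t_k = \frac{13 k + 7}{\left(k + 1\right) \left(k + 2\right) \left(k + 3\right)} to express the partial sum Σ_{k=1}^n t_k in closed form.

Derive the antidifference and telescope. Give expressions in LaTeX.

t_(k+1)/t_k = (k + 1)*(13*k + 20)/((k + 4)*(13*k + 7)).
A = k + 1, B = k + 4, C = k + 7/13.
Need (k + 1)·f(k+1) − (k + 3)·f(k) = k + 7/13.
Degrees (1,1,1) ⇒ d ≤ 2.
Coefficient equations give f(k) = k*(5*k + 2)/13.
Then R = B(k−1)f/C = k*(k + 3)*(5*k + 2)/(13*k + 7), so s_k = R(k)·t_k = k*(5*k + 2)/((k + 1)*(k + 2)).
Δs = (13*k + 7)/(k**3 + 6*k**2 + 11*k + 6), as required.
Telescope: S(n) = s_(n+1) − s_(1) = (5*n**2 + 12*n + 7)/(n**2 + 5*n + 6) − (7/6) = n*(23*n + 37)/(6*(n**2 + 5*n + 6)).

S(n) = \frac{n \left(23 n + 37\right)}{6 \left(n^{2} + 5 n + 6\right)}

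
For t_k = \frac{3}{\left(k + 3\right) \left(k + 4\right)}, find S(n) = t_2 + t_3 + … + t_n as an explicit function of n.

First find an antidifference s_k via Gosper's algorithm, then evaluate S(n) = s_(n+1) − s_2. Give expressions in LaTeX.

S(n) = \frac{3 \left(n - 1\right)}{5 \left(n + 4\right)}

t_(k+1)/t_k = (k + 3)/(k + 5).
Normal form (A,B,C) = (k + 3, k + 5, 1).
Key eq: (k + 3)·f(k+1) = (k + 4)·f(k) + (1).
Bound: deg f ≤ 1.
Coefficient equations give f(k) = k/3.
Certificate R = B(k−1)f/C = k*(k + 4)/3 gives s_k = k/(k + 3).
Check: Δs_k = 3/(k**2 + 7*k + 12). ✓
Evaluate: s_(n+1) = (n + 1)/(n + 4); subtract s_(2) = 2/5 ⇒ S(n) = 3*(n - 1)/(5*(n + 4)).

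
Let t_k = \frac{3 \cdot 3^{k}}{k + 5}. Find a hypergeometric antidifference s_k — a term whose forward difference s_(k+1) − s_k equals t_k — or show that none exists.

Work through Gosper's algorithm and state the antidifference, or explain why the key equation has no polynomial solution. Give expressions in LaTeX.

Ratio r(k) = 3*(k + 5)/(k + 6).
A = 3*k + 15, B = k + 6, C = 1.
f must satisfy (3*k + 15)·f(k+1) − (k + 5)·f(k) = 1.
From deg A=1, deg B=1, deg C=0: d=-1.
Negative degree bound (-1): no f exists, t_k not Gosper-summable.

none (Gosper's algorithm certifies no s_k)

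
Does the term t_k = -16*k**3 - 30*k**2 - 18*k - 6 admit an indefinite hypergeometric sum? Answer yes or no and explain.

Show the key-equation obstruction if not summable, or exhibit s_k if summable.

Yes. s_k = 2*k*(-2*k**3 - k**2 + k - 1).

The ratio is (8*k**3 + 39*k**2 + 63*k + 35)/(8*k**3 + 15*k**2 + 9*k + 3).
Factor: A=1; B=1; C=k**3 + 15*k**2/8 + 9*k/8 + 3/8.
Set up (1)·f(k+1) − (1)·f(k) − (k**3 + 15*k**2/8 + 9*k/8 + 3/8) = 0.
deg f ≤ 4 (via 0,0,3).
Match coefficients ⇒ f(k) = k*(2*k**3 + k**2 - k + 1)/8.
So s_k = (B(k−1)f/C)·t_k = (k*(2*k**3 + k**2 - k + 1)/(8*k**3 + 15*k**2 + 9*k + 3))·t_k = 2*k*(-2*k**3 - k**2 + k - 1).
Δs = -16*k**3 - 30*k**2 - 18*k - 6, as required.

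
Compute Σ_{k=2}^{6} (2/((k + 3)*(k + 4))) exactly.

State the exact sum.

r(k) = (k + 3)/(k + 5) after simplifying.
Normal form (A,B,C) = (k + 3, k + 5, 1).
f must satisfy (k + 3)·f(k+1) − (k + 4)·f(k) = 1.
Degrees (1,1,0) ⇒ d ≤ 1.
Solving with deg f ≤ 1: f(k) = k/3.
Get s_k = R·t_k = 2*k/(3*(k + 3)) with R(k) = B(k−1)f(k)/C(k) = k*(k + 4)/3.
Check: Δs_k = 2/(k**2 + 7*k + 12). ✓
Σ_(k=2)^(6) t_k = s_(7) − s_(2) = 7/15 − (4/15) = 1/5.

Σ = 1/5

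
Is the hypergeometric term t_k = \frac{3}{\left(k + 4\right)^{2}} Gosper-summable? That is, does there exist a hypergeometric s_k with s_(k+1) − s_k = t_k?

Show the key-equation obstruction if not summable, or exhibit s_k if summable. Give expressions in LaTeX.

Step 1: r(k) = (k + 4)**2/(k + 5)**2.
Normal form (A,B,C) = (k**2 + 8*k + 16, k**2 + 10*k + 25, 1).
Need (k**2 + 8*k + 16)·f(k+1) − (k**2 + 8*k + 16)·f(k) = 1.
Bound: deg f ≤ 0.
f = c0 ⇒ A·f(k+1) − B(k−1)·f(k) − C = -1. The system {-1 = 0} is inconsistent; no antidifference.

No — the linear system for f has no solution.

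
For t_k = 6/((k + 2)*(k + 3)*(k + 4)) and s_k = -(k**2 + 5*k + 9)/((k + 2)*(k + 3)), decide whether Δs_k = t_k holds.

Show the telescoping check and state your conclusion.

s_(k+1) = (-5*k - (k + 1)**2 - 14)/((k + 3)*(k + 4))
s_(k+1) − s_k = 6/(k**3 + 9*k**2 + 26*k + 24)
(s_(k+1) − s_k) − t_k = 0

Valid — Δs_k = t_k.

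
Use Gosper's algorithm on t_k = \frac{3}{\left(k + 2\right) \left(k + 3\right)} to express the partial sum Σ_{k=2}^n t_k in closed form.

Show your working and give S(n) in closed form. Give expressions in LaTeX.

r(k) = (k + 2)/(k + 4) after simplifying.
A = k + 2, B = k + 4, C = 1.
Solve (k + 2)·f(k+1) − (k + 3)·f(k) = 1.
deg f ≤ 1 (via 1,1,0).
A polynomial solution: f(k) = k/2.
R(k) = B(k−1)·f(k)/C(k) = k*(k + 3)/2; s_k = R·t_k = 3*k/(2*(k + 2)).
Δs = 3/(k**2 + 5*k + 6), as required.
s_(n+1) = 3*(n + 1)/(2*(n + 3)) and s_(2) = 3/4, so S(n) = 3*(n - 1)/(4*(n + 3)).

S(n) = \frac{3 \left(n - 1\right)}{4 \left(n + 3\right)}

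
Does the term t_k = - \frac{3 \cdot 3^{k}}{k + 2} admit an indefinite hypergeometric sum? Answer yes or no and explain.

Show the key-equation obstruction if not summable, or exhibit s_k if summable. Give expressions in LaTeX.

Ratio r(k) = 3*(k + 2)/(k + 3).
So A=3*k + 6 and B=k + 3, with C=1.
f must satisfy (3*k + 6)·f(k+1) − (k + 2)·f(k) = 1.
d = -1 from the (1,1,0) case.
deg f ≤ -1 is impossible — no certificate.

No — t_k has no hypergeometric antidifference.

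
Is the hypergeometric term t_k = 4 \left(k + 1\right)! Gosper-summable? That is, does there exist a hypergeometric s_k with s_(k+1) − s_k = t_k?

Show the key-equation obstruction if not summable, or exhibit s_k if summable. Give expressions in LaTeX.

No; the degree bound rules out any f.

The ratio is k + 2.
A = k + 2, B = 1, C = 1.
Set up (k + 2)·f(k+1) − (1)·f(k) − (1) = 0.
deg f ≤ -1 (via 1,0,0).
Bound -1 < 0, so the key equation has no polynomial solution.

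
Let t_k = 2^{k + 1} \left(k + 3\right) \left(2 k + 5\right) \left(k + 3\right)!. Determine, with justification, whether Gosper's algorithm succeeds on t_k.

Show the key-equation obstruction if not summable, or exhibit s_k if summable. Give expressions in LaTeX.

Yes. s_k = 2^{k + 1} \left(k + 1\right) \left(k + 3\right)!.

Compute t_(k+1)/t_k: get (k + 4)**2*(4*k + 14)/((k + 3)*(2*k + 5)).
Gosper form: A/B · C(k+1)/C(k) with A=2*k + 8, B=1, C=k**2 + 11*k/2 + 15/2.
Set up (2*k + 8)·f(k+1) − (1)·f(k) − (k**2 + 11*k/2 + 15/2) = 0.
From deg A=1, deg B=0, deg C=2: d=1.
Solve for f: f(k) = (k + 1)/2 (degree 1 ≤ 1).
Certificate R = B(k−1)f/C = (k + 1)/((k + 3)*(2*k + 5)) gives s_k = 2**(k + 1)*(k + 1)*factorial(k + 3).
Verify: 2**(k + 1)*(k + 3)*(2*k + 5)*factorial(k + 3) matches t_k.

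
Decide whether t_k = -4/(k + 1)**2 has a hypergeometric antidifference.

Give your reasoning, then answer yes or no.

No — the linear system for f has no solution.

r(k) = (k + 1)**2/(k + 2)**2 after simplifying.
A = k**2 + 2*k + 1, B = k**2 + 4*k + 4, C = 1.
Need (k**2 + 2*k + 1)·f(k+1) − (k**2 + 2*k + 1)·f(k) = 1.
From deg A=2, deg B=2, deg C=0: d=0.
Generic f = c0 gives residual -1; -1 = 0 cannot hold, so t_k is not Gosper-summable.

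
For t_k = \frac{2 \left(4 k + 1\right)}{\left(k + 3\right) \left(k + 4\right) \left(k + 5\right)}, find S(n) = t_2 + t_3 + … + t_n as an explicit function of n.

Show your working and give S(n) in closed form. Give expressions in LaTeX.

S(n) = \frac{29 n^{2} + 21 n - 50}{30 \left(n^{2} + 9 n + 20\right)}

r(k) = (k + 3)*(4*k + 5)/((k + 6)*(4*k + 1)) after simplifying.
A = k + 3, B = k + 6, C = k + 1/4.
f must satisfy (k + 3)·f(k+1) − (k + 5)·f(k) = k + 1/4.
Degrees (1,1,1) ⇒ d ≤ 2.
A polynomial solution: f(k) = k*(13*k - 5)/96.
Get s_k = R·t_k = k*(13*k - 5)/(12*(k + 3)*(k + 4)) with R(k) = B(k−1)f(k)/C(k) = k*(k + 5)*(13*k - 5)/(24*(4*k + 1)).
Δs = 2*(4*k + 1)/(k**3 + 12*k**2 + 47*k + 60), as required.
Σ_(k=2)^n t_k = s_(n+1) − s_(2) = ((13*n**2 + 21*n + 8)/(12*(n**2 + 9*n + 20))) − (7/60), i.e. (29*n**2 + 21*n - 50)/(30*(n**2 + 9*n + 20)).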